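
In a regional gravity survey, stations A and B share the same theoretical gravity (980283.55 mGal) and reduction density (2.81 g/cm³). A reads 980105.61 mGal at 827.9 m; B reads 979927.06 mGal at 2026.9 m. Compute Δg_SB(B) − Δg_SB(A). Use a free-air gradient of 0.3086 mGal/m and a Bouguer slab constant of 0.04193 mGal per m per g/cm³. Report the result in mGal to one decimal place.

Δg_SB(A) = 980105.61 − 980283.55 + 0.3086×827.9 − 0.04193×2.81×827.9 = -20.00 mGal
Δg_SB(B) = 979927.06 − 980283.55 + 0.3086×2026.9 − 0.04193×2.81×2026.9 = 30.20 mGal
Difference = 30.20 − (-20.00) = 50.20 mGal

50.2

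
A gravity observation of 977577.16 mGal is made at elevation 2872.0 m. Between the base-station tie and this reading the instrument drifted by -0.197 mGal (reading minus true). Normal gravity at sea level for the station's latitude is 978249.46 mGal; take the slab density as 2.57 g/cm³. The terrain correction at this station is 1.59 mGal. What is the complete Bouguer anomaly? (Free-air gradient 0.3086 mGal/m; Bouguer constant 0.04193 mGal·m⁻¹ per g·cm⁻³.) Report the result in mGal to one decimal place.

Drift-corrected reading = 977577.16 − (-0.197) = 977577.357 mGal
Free-air correction = 0.3086 × 2872.0 = 886.30 mGal
Free-air anomaly = 977577.357 − 978249.46 + (886.30) = 214.197 mGal
Bouguer slab correction = 0.04193 × 2.57 × 2872.0 = 309.49 mGal
Simple Bouguer anomaly = 214.197 − (309.49) = -95.293 mGal
Complete Bouguer anomaly = -95.293 + 1.59 = -93.703 mGal

-93.7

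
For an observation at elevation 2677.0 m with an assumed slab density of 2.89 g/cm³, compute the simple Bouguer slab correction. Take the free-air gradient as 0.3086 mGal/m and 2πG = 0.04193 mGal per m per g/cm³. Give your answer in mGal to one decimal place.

Bouguer slab correction = 0.04193 × 2.89 × 2677.0 = 324.4 mGal

324.4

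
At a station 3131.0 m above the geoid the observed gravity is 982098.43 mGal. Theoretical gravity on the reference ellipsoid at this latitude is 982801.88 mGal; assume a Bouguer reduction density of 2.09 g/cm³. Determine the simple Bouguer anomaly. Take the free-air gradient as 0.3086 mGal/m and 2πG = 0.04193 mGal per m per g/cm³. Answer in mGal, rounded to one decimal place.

-11.6

Free-air correction = 0.3086 × 3131.0 = 966.23 mGal
Free-air anomaly = 982098.43 − 982801.88 + (966.23) = 262.78 mGal
Bouguer slab correction = 0.04193 × 2.09 × 3131.0 = 274.38 mGal
Simple Bouguer anomaly = 262.78 − (274.38) = -11.60 mGal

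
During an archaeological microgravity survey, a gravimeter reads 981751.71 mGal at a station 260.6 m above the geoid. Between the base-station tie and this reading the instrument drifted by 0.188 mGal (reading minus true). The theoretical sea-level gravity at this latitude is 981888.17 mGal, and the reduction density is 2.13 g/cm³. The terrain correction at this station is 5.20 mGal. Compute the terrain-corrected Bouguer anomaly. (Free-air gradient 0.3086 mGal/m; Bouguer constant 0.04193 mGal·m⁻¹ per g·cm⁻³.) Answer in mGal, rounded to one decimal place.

Drift-corrected reading = 981751.71 − (0.188) = 981751.522 mGal
Free-air correction = 0.3086 × 260.6 = 80.42 mGal
Free-air anomaly = 981751.522 − 981888.17 + (80.42) = -56.228 mGal
Bouguer slab correction = 0.04193 × 2.13 × 260.6 = 23.27 mGal
Simple Bouguer anomaly = -56.228 − (23.27) = -79.498 mGal
Complete Bouguer anomaly = -79.498 + 5.20 = -74.298 mGal

-74.3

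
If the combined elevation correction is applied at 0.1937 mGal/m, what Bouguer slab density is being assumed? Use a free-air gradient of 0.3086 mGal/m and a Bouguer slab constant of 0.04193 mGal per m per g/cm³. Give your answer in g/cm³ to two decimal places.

0.1937 = 0.3086 − 0.04193 × ρ
ρ = (0.3086 − 0.1937) / 0.04193 = 2.74 g/cm³

2.74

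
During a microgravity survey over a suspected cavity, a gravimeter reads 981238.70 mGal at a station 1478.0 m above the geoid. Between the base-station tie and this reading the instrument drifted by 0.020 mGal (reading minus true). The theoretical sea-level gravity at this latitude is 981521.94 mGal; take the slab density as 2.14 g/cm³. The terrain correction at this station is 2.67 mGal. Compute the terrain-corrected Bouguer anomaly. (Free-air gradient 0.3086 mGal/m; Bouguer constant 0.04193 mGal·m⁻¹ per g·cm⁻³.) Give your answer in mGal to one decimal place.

42.9

Drift-corrected reading = 981238.70 − (0.020) = 981238.680 mGal
Free-air correction = 0.3086 × 1478.0 = 456.11 mGal
Free-air anomaly = 981238.680 − 981521.94 + (456.11) = 172.850 mGal
Bouguer slab correction = 0.04193 × 2.14 × 1478.0 = 132.62 mGal
Simple Bouguer anomaly = 172.850 − (132.62) = 40.230 mGal
Complete Bouguer anomaly = 40.230 + 2.67 = 42.900 mGal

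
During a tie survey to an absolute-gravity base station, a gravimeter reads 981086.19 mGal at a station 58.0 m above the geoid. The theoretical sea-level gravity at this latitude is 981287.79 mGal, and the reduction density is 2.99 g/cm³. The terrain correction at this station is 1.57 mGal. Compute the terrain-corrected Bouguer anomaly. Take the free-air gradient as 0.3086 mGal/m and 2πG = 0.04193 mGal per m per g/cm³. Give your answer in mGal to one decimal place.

-189.4

Free-air correction = 0.3086 × 58.0 = 17.90 mGal
Free-air anomaly = 981086.19 − 981287.79 + (17.90) = -183.70 mGal
Bouguer slab correction = 0.04193 × 2.99 × 58.0 = 7.27 mGal
Simple Bouguer anomaly = -183.70 − (7.27) = -190.97 mGal
Complete Bouguer anomaly = -190.97 + 1.57 = -189.40 mGal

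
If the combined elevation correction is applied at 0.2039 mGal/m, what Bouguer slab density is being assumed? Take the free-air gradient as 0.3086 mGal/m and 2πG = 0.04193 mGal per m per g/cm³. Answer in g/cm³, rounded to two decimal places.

2.50

0.2039 = 0.3086 − 0.04193 × ρ
ρ = (0.3086 − 0.2039) / 0.04193 = 2.50 g/cm³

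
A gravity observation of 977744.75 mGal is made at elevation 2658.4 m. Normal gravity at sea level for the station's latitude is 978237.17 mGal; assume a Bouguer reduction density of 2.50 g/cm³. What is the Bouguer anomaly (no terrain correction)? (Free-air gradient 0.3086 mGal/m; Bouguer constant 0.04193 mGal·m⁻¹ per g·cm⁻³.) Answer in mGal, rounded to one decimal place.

Free-air correction = 0.3086 × 2658.4 = 820.38 mGal
Free-air anomaly = 977744.75 − 978237.17 + (820.38) = 327.96 mGal
Bouguer slab correction = 0.04193 × 2.50 × 2658.4 = 278.67 mGal
Simple Bouguer anomaly = 327.96 − (278.67) = 49.29 mGal

49.3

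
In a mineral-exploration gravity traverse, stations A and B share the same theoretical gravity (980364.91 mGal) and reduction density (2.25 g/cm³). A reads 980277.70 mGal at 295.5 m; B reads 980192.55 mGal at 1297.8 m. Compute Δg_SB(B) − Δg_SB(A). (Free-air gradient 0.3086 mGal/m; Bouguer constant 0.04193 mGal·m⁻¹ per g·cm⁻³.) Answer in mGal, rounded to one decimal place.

129.6

Δg_SB(A) = 980277.70 − 980364.91 + 0.3086×295.5 − 0.04193×2.25×295.5 = -23.90 mGal
Δg_SB(B) = 980192.55 − 980364.91 + 0.3086×1297.8 − 0.04193×2.25×1297.8 = 105.70 mGal
Difference = 105.70 − (-23.90) = 129.60 mGal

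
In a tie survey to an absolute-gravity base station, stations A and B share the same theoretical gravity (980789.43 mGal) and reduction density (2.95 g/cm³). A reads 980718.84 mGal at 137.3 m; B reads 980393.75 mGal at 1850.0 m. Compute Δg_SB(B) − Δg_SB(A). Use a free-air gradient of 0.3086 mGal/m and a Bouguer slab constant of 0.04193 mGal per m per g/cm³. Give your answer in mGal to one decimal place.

Δg_SB(A) = 980718.84 − 980789.43 + 0.3086×137.3 − 0.04193×2.95×137.3 = -45.20 mGal
Δg_SB(B) = 980393.75 − 980789.43 + 0.3086×1850.0 − 0.04193×2.95×1850.0 = -53.60 mGal
Difference = -53.60 − (-45.20) = -8.40 mGal

-8.4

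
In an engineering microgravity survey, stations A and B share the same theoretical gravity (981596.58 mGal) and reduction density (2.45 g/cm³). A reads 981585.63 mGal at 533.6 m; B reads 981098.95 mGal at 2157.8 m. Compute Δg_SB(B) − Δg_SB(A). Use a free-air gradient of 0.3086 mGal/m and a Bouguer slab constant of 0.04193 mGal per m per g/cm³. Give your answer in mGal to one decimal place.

Δg_SB(A) = 981585.63 − 981596.58 + 0.3086×533.6 − 0.04193×2.45×533.6 = 98.90 mGal
Δg_SB(B) = 981098.95 − 981596.58 + 0.3086×2157.8 − 0.04193×2.45×2157.8 = -53.40 mGal
Difference = -53.40 − (98.90) = -152.30 mGal

-152.3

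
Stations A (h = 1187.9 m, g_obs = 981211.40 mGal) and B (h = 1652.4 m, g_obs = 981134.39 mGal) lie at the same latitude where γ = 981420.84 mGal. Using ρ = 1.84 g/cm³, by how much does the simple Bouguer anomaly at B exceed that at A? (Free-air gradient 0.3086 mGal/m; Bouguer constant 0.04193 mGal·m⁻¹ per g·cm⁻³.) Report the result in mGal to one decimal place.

30.5

Δg_SB(A) = 981211.40 − 981420.84 + 0.3086×1187.9 − 0.04193×1.84×1187.9 = 65.50 mGal
Δg_SB(B) = 981134.39 − 981420.84 + 0.3086×1652.4 − 0.04193×1.84×1652.4 = 96.00 mGal
Difference = 96.00 − (65.50) = 30.50 mGal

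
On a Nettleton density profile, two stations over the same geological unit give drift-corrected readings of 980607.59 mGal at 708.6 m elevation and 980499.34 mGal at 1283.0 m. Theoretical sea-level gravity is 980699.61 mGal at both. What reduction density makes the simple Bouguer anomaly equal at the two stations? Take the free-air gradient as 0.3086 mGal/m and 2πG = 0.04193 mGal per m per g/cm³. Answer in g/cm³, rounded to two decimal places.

Δg_obs = 980499.34 − 980607.59 = -108.25 mGal over Δh = 1283.0 − 708.6 = 574.4 m
Equal Bouguer anomalies ⇒ Δg_obs + (0.3086 − 0.04193ρ)·Δh = 0
0.3086 − 0.04193ρ = −Δg_obs/Δh = 0.18846
ρ = (0.3086 − 0.18846) / 0.04193 = 2.87 g/cm³

2.87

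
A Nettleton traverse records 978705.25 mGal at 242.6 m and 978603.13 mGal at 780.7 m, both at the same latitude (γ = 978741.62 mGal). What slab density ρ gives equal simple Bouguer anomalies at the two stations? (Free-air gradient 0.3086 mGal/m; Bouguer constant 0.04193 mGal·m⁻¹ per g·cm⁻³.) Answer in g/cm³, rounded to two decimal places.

2.83

Δg_obs = 978603.13 − 978705.25 = -102.12 mGal over Δh = 780.7 − 242.6 = 538.1 m
Equal Bouguer anomalies ⇒ Δg_obs + (0.3086 − 0.04193ρ)·Δh = 0
0.3086 − 0.04193ρ = −Δg_obs/Δh = 0.18978
ρ = (0.3086 − 0.18978) / 0.04193 = 2.83 g/cm³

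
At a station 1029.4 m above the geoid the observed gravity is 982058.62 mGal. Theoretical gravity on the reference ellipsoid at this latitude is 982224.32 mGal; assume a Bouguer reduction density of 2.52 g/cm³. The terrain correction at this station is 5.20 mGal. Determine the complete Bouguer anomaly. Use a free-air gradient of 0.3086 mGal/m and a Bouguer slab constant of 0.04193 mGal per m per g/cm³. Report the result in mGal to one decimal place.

Free-air correction = 0.3086 × 1029.4 = 317.67 mGal
Free-air anomaly = 982058.62 − 982224.32 + (317.67) = 151.97 mGal
Bouguer slab correction = 0.04193 × 2.52 × 1029.4 = 108.77 mGal
Simple Bouguer anomaly = 151.97 − (108.77) = 43.20 mGal
Complete Bouguer anomaly = 43.20 + 5.20 = 48.40 mGal

48.4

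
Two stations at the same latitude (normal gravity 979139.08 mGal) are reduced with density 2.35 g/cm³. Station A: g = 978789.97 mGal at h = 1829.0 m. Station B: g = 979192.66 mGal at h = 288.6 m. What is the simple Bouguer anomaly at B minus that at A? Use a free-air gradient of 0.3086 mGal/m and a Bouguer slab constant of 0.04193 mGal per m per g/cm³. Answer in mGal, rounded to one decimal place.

79.1

Δg_SB(A) = 978789.97 − 979139.08 + 0.3086×1829.0 − 0.04193×2.35×1829.0 = 35.10 mGal
Δg_SB(B) = 979192.66 − 979139.08 + 0.3086×288.6 − 0.04193×2.35×288.6 = 114.20 mGal
Difference = 114.20 − (35.10) = 79.10 mGal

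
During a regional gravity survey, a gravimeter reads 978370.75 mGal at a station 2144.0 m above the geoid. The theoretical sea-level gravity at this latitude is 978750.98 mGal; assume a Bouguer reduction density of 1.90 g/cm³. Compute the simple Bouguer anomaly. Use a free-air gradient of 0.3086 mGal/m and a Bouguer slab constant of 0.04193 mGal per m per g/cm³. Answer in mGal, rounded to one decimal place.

110.6

Free-air correction = 0.3086 × 2144.0 = 661.64 mGal
Free-air anomaly = 978370.75 − 978750.98 + (661.64) = 281.41 mGal
Bouguer slab correction = 0.04193 × 1.90 × 2144.0 = 170.81 mGal
Simple Bouguer anomaly = 281.41 − (170.81) = 110.60 mGal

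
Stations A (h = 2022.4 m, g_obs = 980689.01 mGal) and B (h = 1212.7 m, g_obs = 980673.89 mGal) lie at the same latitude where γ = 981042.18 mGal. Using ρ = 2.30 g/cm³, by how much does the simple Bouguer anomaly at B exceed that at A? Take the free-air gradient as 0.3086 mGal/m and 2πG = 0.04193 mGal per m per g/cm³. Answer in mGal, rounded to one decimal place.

-186.9

Δg_SB(A) = 980689.01 − 981042.18 + 0.3086×2022.4 − 0.04193×2.30×2022.4 = 75.90 mGal
Δg_SB(B) = 980673.89 − 981042.18 + 0.3086×1212.7 − 0.04193×2.30×1212.7 = -111.00 mGal
Difference = -111.00 − (75.90) = -186.90 mGal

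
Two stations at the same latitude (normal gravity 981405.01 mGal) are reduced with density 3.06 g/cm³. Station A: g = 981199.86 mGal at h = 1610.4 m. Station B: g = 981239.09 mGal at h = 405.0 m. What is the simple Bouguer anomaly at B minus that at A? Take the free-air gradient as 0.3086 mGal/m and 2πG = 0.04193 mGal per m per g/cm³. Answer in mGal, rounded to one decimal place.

Δg_SB(A) = 981199.86 − 981405.01 + 0.3086×1610.4 − 0.04193×3.06×1610.4 = 85.20 mGal
Δg_SB(B) = 981239.09 − 981405.01 + 0.3086×405.0 − 0.04193×3.06×405.0 = -92.90 mGal
Difference = -92.90 − (85.20) = -178.10 mGal

-178.1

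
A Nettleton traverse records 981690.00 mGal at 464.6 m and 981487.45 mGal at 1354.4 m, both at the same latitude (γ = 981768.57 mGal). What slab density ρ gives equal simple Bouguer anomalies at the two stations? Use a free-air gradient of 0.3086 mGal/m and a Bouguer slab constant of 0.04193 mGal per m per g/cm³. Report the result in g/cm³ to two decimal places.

1.93

Δg_obs = 981487.45 − 981690.00 = -202.55 mGal over Δh = 1354.4 − 464.6 = 889.8 m
Equal Bouguer anomalies ⇒ Δg_obs + (0.3086 − 0.04193ρ)·Δh = 0
0.3086 − 0.04193ρ = −Δg_obs/Δh = 0.22764
ρ = (0.3086 − 0.22764) / 0.04193 = 1.93 g/cm³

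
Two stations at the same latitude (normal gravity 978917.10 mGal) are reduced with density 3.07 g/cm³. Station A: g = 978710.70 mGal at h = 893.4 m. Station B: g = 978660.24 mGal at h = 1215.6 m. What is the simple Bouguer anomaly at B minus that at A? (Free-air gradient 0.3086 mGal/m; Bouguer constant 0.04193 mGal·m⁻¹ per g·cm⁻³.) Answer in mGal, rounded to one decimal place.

Δg_SB(A) = 978710.70 − 978917.10 + 0.3086×893.4 − 0.04193×3.07×893.4 = -45.70 mGal
Δg_SB(B) = 978660.24 − 978917.10 + 0.3086×1215.6 − 0.04193×3.07×1215.6 = -38.20 mGal
Difference = -38.20 − (-45.70) = 7.50 mGal

7.5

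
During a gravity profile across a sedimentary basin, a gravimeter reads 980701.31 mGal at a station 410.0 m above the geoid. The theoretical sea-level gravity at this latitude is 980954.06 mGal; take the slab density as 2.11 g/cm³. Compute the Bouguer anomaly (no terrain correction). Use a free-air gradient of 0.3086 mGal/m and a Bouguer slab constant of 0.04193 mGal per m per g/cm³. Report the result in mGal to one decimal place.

Free-air correction = 0.3086 × 410.0 = 126.53 mGal
Free-air anomaly = 980701.31 − 980954.06 + (126.53) = -126.22 mGal
Bouguer slab correction = 0.04193 × 2.11 × 410.0 = 36.27 mGal
Simple Bouguer anomaly = -126.22 − (36.27) = -162.49 mGal

-162.5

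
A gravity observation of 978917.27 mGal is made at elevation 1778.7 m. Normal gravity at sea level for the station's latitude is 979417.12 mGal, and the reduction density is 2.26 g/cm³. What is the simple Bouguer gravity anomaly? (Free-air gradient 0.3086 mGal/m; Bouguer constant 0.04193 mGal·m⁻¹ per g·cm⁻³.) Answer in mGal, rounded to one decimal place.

Free-air correction = 0.3086 × 1778.7 = 548.91 mGal
Free-air anomaly = 978917.27 − 979417.12 + (548.91) = 49.06 mGal
Bouguer slab correction = 0.04193 × 2.26 × 1778.7 = 168.55 mGal
Simple Bouguer anomaly = 49.06 − (168.55) = -119.49 mGal

-119.5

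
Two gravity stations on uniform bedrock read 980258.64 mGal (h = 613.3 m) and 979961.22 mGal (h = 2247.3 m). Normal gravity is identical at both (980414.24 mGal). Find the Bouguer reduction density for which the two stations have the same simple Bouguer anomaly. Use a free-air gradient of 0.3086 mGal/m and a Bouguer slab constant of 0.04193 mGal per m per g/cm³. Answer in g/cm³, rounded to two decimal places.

3.02

Δg_obs = 979961.22 − 980258.64 = -297.42 mGal over Δh = 2247.3 − 613.3 = 1634.0 m
Equal Bouguer anomalies ⇒ Δg_obs + (0.3086 − 0.04193ρ)·Δh = 0
0.3086 − 0.04193ρ = −Δg_obs/Δh = 0.18202
ρ = (0.3086 − 0.18202) / 0.04193 = 3.02 g/cm³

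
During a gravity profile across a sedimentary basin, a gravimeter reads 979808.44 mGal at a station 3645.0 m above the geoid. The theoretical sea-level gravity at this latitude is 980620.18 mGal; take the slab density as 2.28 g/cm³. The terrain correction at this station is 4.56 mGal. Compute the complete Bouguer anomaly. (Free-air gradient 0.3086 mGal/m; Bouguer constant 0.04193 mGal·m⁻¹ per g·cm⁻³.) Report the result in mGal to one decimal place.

Free-air correction = 0.3086 × 3645.0 = 1124.85 mGal
Free-air anomaly = 979808.44 − 980620.18 + (1124.85) = 313.11 mGal
Bouguer slab correction = 0.04193 × 2.28 × 3645.0 = 348.46 mGal
Simple Bouguer anomaly = 313.11 − (348.46) = -35.35 mGal
Complete Bouguer anomaly = -35.35 + 4.56 = -30.79 mGal

-30.8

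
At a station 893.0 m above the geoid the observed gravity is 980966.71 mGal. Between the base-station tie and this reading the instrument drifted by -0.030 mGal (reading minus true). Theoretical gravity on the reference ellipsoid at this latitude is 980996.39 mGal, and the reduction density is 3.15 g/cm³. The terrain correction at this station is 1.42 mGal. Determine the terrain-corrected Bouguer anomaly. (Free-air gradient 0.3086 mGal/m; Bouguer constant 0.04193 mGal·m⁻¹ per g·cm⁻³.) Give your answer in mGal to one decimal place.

129.4

Drift-corrected reading = 980966.71 − (-0.030) = 980966.740 mGal
Free-air correction = 0.3086 × 893.0 = 275.58 mGal
Free-air anomaly = 980966.740 − 980996.39 + (275.58) = 245.930 mGal
Bouguer slab correction = 0.04193 × 3.15 × 893.0 = 117.95 mGal
Simple Bouguer anomaly = 245.930 − (117.95) = 127.980 mGal
Complete Bouguer anomaly = 127.980 + 1.42 = 129.400 mGal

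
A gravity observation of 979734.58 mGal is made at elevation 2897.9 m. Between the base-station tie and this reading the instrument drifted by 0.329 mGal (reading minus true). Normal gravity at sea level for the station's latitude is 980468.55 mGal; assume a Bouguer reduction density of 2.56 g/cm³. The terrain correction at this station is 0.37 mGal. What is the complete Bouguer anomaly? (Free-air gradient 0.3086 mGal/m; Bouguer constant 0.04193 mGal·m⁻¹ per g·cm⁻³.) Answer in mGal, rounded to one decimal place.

Drift-corrected reading = 979734.58 − (0.329) = 979734.251 mGal
Free-air correction = 0.3086 × 2897.9 = 894.29 mGal
Free-air anomaly = 979734.251 − 980468.55 + (894.29) = 159.991 mGal
Bouguer slab correction = 0.04193 × 2.56 × 2897.9 = 311.06 mGal
Simple Bouguer anomaly = 159.991 − (311.06) = -151.069 mGal
Complete Bouguer anomaly = -151.069 + 0.37 = -150.699 mGal

-150.7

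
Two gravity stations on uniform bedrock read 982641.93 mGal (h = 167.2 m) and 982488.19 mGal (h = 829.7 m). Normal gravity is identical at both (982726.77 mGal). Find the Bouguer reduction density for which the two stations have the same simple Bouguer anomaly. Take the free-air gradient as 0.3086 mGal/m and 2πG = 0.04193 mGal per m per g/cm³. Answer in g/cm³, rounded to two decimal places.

1.83

Δg_obs = 982488.19 − 982641.93 = -153.74 mGal over Δh = 829.7 − 167.2 = 662.5 m
Equal Bouguer anomalies ⇒ Δg_obs + (0.3086 − 0.04193ρ)·Δh = 0
0.3086 − 0.04193ρ = −Δg_obs/Δh = 0.23206
ρ = (0.3086 − 0.23206) / 0.04193 = 1.83 g/cm³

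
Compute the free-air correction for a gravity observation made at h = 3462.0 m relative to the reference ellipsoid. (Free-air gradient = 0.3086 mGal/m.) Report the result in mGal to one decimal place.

1068.4

Free-air correction = 0.3086 × 3462.0 = 1068.4 mGal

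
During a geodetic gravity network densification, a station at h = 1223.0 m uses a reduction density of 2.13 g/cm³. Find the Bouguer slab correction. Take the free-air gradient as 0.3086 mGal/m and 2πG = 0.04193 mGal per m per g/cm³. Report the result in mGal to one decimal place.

Bouguer slab correction = 0.04193 × 2.13 × 1223.0 = 109.2 mGal

109.2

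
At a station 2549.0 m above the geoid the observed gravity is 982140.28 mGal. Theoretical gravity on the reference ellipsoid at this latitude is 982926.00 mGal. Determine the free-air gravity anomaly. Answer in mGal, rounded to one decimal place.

Free-air correction = 0.3086 × 2549.0 = 786.62 mGal
Free-air anomaly = 982140.28 − 982926.00 + (786.62) = 0.90 mGal

0.9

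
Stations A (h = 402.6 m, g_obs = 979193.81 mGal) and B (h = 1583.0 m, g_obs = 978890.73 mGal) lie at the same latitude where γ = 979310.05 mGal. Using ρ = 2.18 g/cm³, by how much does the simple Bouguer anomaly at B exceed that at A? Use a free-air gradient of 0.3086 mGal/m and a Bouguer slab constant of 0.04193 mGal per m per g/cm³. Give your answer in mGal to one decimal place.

-46.7

Δg_SB(A) = 979193.81 − 979310.05 + 0.3086×402.6 − 0.04193×2.18×402.6 = -28.80 mGal
Δg_SB(B) = 978890.73 − 979310.05 + 0.3086×1583.0 − 0.04193×2.18×1583.0 = -75.50 mGal
Difference = -75.50 − (-28.80) = -46.70 mGal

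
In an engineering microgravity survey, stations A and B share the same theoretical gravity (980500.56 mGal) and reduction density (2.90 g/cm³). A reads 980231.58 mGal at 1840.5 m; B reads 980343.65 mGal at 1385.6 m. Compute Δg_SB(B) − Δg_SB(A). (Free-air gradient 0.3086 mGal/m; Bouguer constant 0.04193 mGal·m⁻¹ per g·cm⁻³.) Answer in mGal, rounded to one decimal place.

Δg_SB(A) = 980231.58 − 980500.56 + 0.3086×1840.5 − 0.04193×2.90×1840.5 = 75.20 mGal
Δg_SB(B) = 980343.65 − 980500.56 + 0.3086×1385.6 − 0.04193×2.90×1385.6 = 102.20 mGal
Difference = 102.20 − (75.20) = 27.00 mGal

27.0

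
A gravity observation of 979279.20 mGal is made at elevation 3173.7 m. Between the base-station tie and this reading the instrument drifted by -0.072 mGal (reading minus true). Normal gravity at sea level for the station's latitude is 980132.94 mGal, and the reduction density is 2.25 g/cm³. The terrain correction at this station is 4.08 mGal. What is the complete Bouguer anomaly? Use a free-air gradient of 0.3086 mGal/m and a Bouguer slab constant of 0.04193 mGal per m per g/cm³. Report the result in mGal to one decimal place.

-169.6

Drift-corrected reading = 979279.20 − (-0.072) = 979279.272 mGal
Free-air correction = 0.3086 × 3173.7 = 979.40 mGal
Free-air anomaly = 979279.272 − 980132.94 + (979.40) = 125.732 mGal
Bouguer slab correction = 0.04193 × 2.25 × 3173.7 = 299.41 mGal
Simple Bouguer anomaly = 125.732 − (299.41) = -173.678 mGal
Complete Bouguer anomaly = -173.678 + 4.08 = -169.598 mGal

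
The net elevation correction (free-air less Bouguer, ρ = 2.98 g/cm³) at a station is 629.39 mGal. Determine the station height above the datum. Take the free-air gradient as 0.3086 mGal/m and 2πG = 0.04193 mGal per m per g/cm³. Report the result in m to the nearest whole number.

Combined gradient = 0.3086 − 0.04193 × 2.98 = 0.1836486 mGal/m
h = 629.39 / 0.1836486 = 3427.14 m

3427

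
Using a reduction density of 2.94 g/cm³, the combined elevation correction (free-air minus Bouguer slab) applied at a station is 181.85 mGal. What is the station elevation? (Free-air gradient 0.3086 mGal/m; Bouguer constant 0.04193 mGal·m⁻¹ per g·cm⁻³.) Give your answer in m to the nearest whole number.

Combined gradient = 0.3086 − 0.04193 × 2.94 = 0.1853258 mGal/m
h = 181.85 / 0.1853258 = 981.24 m

981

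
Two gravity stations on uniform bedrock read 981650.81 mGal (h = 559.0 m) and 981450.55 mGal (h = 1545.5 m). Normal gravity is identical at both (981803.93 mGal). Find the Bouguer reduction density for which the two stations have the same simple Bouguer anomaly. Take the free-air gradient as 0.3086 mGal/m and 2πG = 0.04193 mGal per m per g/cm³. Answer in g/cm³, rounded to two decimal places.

2.52

Δg_obs = 981450.55 − 981650.81 = -200.26 mGal over Δh = 1545.5 − 559.0 = 986.5 m
Equal Bouguer anomalies ⇒ Δg_obs + (0.3086 − 0.04193ρ)·Δh = 0
0.3086 − 0.04193ρ = −Δg_obs/Δh = 0.20300
ρ = (0.3086 − 0.20300) / 0.04193 = 2.52 g/cm³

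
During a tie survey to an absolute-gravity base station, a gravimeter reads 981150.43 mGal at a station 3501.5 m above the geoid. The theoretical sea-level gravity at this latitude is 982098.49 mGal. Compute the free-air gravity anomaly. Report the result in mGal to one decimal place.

132.5

Free-air correction = 0.3086 × 3501.5 = 1080.56 mGal
Free-air anomaly = 981150.43 − 982098.49 + (1080.56) = 132.50 mGal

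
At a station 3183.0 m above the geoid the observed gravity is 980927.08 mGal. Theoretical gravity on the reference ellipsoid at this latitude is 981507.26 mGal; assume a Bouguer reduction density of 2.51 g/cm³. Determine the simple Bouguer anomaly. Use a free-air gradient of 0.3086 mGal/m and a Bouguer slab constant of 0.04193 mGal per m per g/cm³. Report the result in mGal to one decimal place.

Free-air correction = 0.3086 × 3183.0 = 982.27 mGal
Free-air anomaly = 980927.08 − 981507.26 + (982.27) = 402.09 mGal
Bouguer slab correction = 0.04193 × 2.51 × 3183.0 = 334.99 mGal
Simple Bouguer anomaly = 402.09 − (334.99) = 67.10 mGal

67.1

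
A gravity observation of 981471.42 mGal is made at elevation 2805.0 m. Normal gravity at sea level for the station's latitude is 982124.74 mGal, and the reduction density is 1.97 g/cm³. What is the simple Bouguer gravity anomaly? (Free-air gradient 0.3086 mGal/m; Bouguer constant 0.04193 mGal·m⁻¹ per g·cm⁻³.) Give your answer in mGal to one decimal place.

Free-air correction = 0.3086 × 2805.0 = 865.62 mGal
Free-air anomaly = 981471.42 − 982124.74 + (865.62) = 212.30 mGal
Bouguer slab correction = 0.04193 × 1.97 × 2805.0 = 231.70 mGal
Simple Bouguer anomaly = 212.30 − (231.70) = -19.40 mGal

-19.4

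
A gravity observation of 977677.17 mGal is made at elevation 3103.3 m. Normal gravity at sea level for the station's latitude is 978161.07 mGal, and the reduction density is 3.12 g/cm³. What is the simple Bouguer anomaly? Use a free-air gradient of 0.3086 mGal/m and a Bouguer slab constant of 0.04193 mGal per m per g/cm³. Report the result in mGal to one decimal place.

67.8

Free-air correction = 0.3086 × 3103.3 = 957.68 mGal
Free-air anomaly = 977677.17 − 978161.07 + (957.68) = 473.78 mGal
Bouguer slab correction = 0.04193 × 3.12 × 3103.3 = 405.98 mGal
Simple Bouguer anomaly = 473.78 − (405.98) = 67.80 mGal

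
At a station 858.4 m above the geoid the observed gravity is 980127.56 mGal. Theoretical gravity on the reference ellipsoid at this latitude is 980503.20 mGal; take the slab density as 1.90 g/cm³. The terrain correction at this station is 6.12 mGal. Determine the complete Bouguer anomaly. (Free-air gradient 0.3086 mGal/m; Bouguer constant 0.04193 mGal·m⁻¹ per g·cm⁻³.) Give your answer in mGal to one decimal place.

Free-air correction = 0.3086 × 858.4 = 264.90 mGal
Free-air anomaly = 980127.56 − 980503.20 + (264.90) = -110.74 mGal
Bouguer slab correction = 0.04193 × 1.90 × 858.4 = 68.39 mGal
Simple Bouguer anomaly = -110.74 − (68.39) = -179.13 mGal
Complete Bouguer anomaly = -179.13 + 6.12 = -173.01 mGal

-173.0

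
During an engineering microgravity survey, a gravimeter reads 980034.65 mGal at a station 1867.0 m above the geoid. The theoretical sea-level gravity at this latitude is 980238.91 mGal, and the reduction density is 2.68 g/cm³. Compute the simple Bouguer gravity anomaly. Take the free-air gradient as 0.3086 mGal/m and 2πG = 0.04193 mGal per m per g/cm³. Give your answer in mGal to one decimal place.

162.1

Free-air correction = 0.3086 × 1867.0 = 576.16 mGal
Free-air anomaly = 980034.65 − 980238.91 + (576.16) = 371.90 mGal
Bouguer slab correction = 0.04193 × 2.68 × 1867.0 = 209.80 mGal
Simple Bouguer anomaly = 371.90 − (209.80) = 162.10 mGal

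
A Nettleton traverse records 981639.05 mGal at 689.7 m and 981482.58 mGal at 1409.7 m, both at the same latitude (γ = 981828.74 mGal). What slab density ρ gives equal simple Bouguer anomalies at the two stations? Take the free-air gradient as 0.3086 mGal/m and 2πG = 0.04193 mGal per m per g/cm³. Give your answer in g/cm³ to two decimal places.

Δg_obs = 981482.58 − 981639.05 = -156.47 mGal over Δh = 1409.7 − 689.7 = 720.0 m
Equal Bouguer anomalies ⇒ Δg_obs + (0.3086 − 0.04193ρ)·Δh = 0
0.3086 − 0.04193ρ = −Δg_obs/Δh = 0.21732
ρ = (0.3086 − 0.21732) / 0.04193 = 2.18 g/cm³

2.18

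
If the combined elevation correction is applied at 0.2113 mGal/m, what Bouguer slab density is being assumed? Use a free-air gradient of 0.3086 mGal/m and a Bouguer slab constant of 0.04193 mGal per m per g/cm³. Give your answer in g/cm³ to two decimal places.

2.32

0.2113 = 0.3086 − 0.04193 × ρ
ρ = (0.3086 − 0.2113) / 0.04193 = 2.32 g/cm³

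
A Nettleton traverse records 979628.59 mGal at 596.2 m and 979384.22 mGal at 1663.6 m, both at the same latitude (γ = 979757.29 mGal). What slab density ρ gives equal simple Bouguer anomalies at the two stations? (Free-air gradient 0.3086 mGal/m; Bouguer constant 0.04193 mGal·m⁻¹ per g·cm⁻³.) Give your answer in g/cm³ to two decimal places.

Δg_obs = 979384.22 − 979628.59 = -244.37 mGal over Δh = 1663.6 − 596.2 = 1067.4 m
Equal Bouguer anomalies ⇒ Δg_obs + (0.3086 − 0.04193ρ)·Δh = 0
0.3086 − 0.04193ρ = −Δg_obs/Δh = 0.22894
ρ = (0.3086 − 0.22894) / 0.04193 = 1.90 g/cm³

1.90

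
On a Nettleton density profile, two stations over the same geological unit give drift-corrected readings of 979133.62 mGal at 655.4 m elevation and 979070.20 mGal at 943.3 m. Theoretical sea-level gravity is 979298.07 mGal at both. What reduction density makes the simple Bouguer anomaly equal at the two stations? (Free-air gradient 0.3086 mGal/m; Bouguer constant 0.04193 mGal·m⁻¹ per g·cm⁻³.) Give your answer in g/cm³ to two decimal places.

Δg_obs = 979070.20 − 979133.62 = -63.42 mGal over Δh = 943.3 − 655.4 = 287.9 m
Equal Bouguer anomalies ⇒ Δg_obs + (0.3086 − 0.04193ρ)·Δh = 0
0.3086 − 0.04193ρ = −Δg_obs/Δh = 0.22028
ρ = (0.3086 − 0.22028) / 0.04193 = 2.11 g/cm³

2.11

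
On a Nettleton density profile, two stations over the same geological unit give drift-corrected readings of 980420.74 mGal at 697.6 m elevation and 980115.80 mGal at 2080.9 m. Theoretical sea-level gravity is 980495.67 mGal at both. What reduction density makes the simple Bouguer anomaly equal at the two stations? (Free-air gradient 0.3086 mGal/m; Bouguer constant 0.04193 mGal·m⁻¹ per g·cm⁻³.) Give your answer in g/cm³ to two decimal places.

2.10

Δg_obs = 980115.80 − 980420.74 = -304.94 mGal over Δh = 2080.9 − 697.6 = 1383.3 m
Equal Bouguer anomalies ⇒ Δg_obs + (0.3086 − 0.04193ρ)·Δh = 0
0.3086 − 0.04193ρ = −Δg_obs/Δh = 0.22044
ρ = (0.3086 − 0.22044) / 0.04193 = 2.10 g/cm³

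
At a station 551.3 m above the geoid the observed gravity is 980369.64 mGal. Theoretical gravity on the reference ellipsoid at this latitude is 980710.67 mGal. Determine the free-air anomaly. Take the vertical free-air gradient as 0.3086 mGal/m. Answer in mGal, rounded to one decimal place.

Free-air correction = 0.3086 × 551.3 = 170.13 mGal
Free-air anomaly = 980369.64 − 980710.67 + (170.13) = -170.90 mGal

-170.9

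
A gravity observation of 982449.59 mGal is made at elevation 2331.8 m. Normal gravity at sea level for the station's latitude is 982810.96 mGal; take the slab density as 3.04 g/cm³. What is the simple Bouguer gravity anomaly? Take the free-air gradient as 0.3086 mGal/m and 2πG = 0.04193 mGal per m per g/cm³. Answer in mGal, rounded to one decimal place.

61.0

Free-air correction = 0.3086 × 2331.8 = 719.59 mGal
Free-air anomaly = 982449.59 − 982810.96 + (719.59) = 358.22 mGal
Bouguer slab correction = 0.04193 × 3.04 × 2331.8 = 297.23 mGal
Simple Bouguer anomaly = 358.22 − (297.23) = 60.99 mGal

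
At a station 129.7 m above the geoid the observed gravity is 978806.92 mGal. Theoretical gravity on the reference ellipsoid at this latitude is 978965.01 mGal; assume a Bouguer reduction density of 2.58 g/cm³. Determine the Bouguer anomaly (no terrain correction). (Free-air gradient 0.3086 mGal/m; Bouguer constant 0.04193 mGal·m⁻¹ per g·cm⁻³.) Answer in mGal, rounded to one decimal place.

-132.1

Free-air correction = 0.3086 × 129.7 = 40.03 mGal
Free-air anomaly = 978806.92 − 978965.01 + (40.03) = -118.06 mGal
Bouguer slab correction = 0.04193 × 2.58 × 129.7 = 14.03 mGal
Simple Bouguer anomaly = -118.06 − (14.03) = -132.09 mGal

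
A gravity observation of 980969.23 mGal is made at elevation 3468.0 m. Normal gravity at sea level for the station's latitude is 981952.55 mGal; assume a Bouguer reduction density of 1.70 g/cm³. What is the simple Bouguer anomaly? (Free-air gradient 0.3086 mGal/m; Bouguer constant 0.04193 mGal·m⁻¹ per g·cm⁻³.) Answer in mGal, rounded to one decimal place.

-160.3

Free-air correction = 0.3086 × 3468.0 = 1070.22 mGal
Free-air anomaly = 980969.23 − 981952.55 + (1070.22) = 86.90 mGal
Bouguer slab correction = 0.04193 × 1.70 × 3468.0 = 247.20 mGal
Simple Bouguer anomaly = 86.90 − (247.20) = -160.30 mGal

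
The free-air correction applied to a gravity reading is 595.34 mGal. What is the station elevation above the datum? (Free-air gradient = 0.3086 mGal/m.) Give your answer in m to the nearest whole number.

h = 595.34 / 0.3086 = 1929.16 m

1929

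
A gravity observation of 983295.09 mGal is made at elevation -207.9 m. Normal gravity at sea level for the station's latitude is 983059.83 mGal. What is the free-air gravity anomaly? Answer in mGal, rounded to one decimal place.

Free-air correction = 0.3086 × -207.9 = -64.16 mGal
Free-air anomaly = 983295.09 − 983059.83 + (-64.16) = 171.10 mGal

171.1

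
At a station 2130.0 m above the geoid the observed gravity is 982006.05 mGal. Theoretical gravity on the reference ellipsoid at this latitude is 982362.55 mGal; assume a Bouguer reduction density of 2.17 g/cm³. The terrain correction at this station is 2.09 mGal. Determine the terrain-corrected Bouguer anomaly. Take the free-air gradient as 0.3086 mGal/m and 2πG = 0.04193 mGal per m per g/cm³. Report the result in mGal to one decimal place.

109.1

Free-air correction = 0.3086 × 2130.0 = 657.32 mGal
Free-air anomaly = 982006.05 − 982362.55 + (657.32) = 300.82 mGal
Bouguer slab correction = 0.04193 × 2.17 × 2130.0 = 193.80 mGal
Simple Bouguer anomaly = 300.82 − (193.80) = 107.02 mGal
Complete Bouguer anomaly = 107.02 + 2.09 = 109.11 mGal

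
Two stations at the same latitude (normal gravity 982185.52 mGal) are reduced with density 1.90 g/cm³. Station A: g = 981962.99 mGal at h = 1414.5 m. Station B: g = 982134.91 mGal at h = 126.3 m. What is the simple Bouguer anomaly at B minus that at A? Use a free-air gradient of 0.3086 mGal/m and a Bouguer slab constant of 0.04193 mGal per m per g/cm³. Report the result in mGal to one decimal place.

Δg_SB(A) = 981962.99 − 982185.52 + 0.3086×1414.5 − 0.04193×1.90×1414.5 = 101.30 mGal
Δg_SB(B) = 982134.91 − 982185.52 + 0.3086×126.3 − 0.04193×1.90×126.3 = -21.70 mGal
Difference = -21.70 − (101.30) = -123.00 mGal

-123.0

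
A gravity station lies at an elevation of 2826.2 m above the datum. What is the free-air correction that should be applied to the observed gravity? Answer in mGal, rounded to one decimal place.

Free-air correction = 0.3086 × 2826.2 = 872.2 mGal

872.2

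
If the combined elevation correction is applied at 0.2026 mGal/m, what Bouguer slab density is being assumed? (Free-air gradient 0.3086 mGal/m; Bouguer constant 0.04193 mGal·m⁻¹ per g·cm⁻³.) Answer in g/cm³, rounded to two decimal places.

2.53

0.2026 = 0.3086 − 0.04193 × ρ
ρ = (0.3086 − 0.2026) / 0.04193 = 2.53 g/cm³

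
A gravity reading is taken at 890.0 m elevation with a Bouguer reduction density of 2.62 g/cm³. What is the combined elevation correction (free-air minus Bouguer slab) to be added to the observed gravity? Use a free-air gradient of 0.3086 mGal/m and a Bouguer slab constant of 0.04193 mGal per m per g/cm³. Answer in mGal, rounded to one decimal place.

176.9

Combined gradient = 0.3086 − 0.04193 × 2.62 = 0.1987434 mGal/m
Combined elevation correction = 0.1987434 × 890.0 = 176.9 mGal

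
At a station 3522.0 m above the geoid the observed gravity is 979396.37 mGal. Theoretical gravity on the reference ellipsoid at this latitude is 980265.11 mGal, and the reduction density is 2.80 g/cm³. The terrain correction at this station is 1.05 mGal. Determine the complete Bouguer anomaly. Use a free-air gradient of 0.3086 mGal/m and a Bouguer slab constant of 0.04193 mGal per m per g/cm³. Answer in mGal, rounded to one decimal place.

Free-air correction = 0.3086 × 3522.0 = 1086.89 mGal
Free-air anomaly = 979396.37 − 980265.11 + (1086.89) = 218.15 mGal
Bouguer slab correction = 0.04193 × 2.80 × 3522.0 = 413.50 mGal
Simple Bouguer anomaly = 218.15 − (413.50) = -195.35 mGal
Complete Bouguer anomaly = -195.35 + 1.05 = -194.30 mGal

-194.3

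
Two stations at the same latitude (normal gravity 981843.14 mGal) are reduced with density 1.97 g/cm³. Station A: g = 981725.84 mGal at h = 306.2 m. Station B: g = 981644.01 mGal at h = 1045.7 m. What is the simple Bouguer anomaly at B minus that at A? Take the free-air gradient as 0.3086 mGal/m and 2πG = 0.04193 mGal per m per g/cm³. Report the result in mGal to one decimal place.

Δg_SB(A) = 981725.84 − 981843.14 + 0.3086×306.2 − 0.04193×1.97×306.2 = -48.10 mGal
Δg_SB(B) = 981644.01 − 981843.14 + 0.3086×1045.7 − 0.04193×1.97×1045.7 = 37.20 mGal
Difference = 37.20 − (-48.10) = 85.30 mGal

85.3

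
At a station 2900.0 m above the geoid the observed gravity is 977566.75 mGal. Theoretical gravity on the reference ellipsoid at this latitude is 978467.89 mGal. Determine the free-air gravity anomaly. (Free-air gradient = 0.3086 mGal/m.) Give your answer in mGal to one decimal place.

Free-air correction = 0.3086 × 2900.0 = 894.94 mGal
Free-air anomaly = 977566.75 − 978467.89 + (894.94) = -6.20 mGal

-6.2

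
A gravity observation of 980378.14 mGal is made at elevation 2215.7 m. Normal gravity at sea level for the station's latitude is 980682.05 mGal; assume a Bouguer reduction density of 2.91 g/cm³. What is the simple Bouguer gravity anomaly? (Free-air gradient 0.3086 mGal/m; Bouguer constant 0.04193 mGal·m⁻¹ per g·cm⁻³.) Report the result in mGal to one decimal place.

109.5

Free-air correction = 0.3086 × 2215.7 = 683.77 mGal
Free-air anomaly = 980378.14 − 980682.05 + (683.77) = 379.86 mGal
Bouguer slab correction = 0.04193 × 2.91 × 2215.7 = 270.35 mGal
Simple Bouguer anomaly = 379.86 − (270.35) = 109.51 mGal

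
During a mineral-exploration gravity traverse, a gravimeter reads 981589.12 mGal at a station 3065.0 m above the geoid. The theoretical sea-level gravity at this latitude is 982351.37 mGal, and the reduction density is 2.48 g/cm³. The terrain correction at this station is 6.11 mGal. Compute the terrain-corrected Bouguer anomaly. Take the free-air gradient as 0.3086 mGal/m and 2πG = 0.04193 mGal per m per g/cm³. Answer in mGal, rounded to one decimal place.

-129.0

Free-air correction = 0.3086 × 3065.0 = 945.86 mGal
Free-air anomaly = 981589.12 − 982351.37 + (945.86) = 183.61 mGal
Bouguer slab correction = 0.04193 × 2.48 × 3065.0 = 318.72 mGal
Simple Bouguer anomaly = 183.61 − (318.72) = -135.11 mGal
Complete Bouguer anomaly = -135.11 + 6.11 = -129.00 mGal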